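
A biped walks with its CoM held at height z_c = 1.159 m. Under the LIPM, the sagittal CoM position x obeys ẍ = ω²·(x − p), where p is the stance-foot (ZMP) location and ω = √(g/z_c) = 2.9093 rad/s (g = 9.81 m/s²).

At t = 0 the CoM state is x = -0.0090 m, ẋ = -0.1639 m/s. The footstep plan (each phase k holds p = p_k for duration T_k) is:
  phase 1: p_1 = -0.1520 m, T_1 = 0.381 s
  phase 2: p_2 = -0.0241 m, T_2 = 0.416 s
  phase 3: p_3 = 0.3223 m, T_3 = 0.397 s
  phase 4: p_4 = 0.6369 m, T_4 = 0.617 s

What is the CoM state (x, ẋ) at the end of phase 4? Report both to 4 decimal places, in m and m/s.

phase 1: p=-0.1520, T=0.381, ωT=1.108443, cosh=1.679855, sinh=1.349783; start (x,ẋ)=(-0.009000, -0.163900) → end (x,ẋ)=(0.012177, 0.286222)
phase 2: p=-0.0241, T=0.416, ωT=1.210269, cosh=1.826252, sinh=1.528135; start (x,ẋ)=(0.012177, 0.286222) → end (x,ẋ)=(0.192492, 0.683994)
phase 3: p=0.3223, T=0.397, ωT=1.154992, cosh=1.744529, sinh=1.429469; start (x,ẋ)=(0.192492, 0.683994) → end (x,ẋ)=(0.431923, 0.653407)
phase 4: p=0.6369, T=0.617, ωT=1.795038, cosh=3.092913, sinh=2.926791; start (x,ẋ)=(0.431923, 0.653407) → end (x,ẋ)=(0.660258, 0.275564)

x = 0.6603, ẋ = 0.2756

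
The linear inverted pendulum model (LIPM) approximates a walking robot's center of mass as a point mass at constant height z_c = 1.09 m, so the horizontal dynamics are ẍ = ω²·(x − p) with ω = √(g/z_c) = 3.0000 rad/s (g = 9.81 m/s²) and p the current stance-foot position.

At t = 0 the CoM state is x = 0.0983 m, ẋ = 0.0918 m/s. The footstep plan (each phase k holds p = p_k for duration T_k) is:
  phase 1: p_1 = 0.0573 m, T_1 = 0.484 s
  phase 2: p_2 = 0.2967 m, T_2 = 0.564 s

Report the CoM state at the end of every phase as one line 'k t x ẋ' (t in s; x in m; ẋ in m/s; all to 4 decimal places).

phase 1: p=0.0573, T=0.484, ωT=1.452000, cosh=2.252875, sinh=2.018774; start (x,ẋ)=(0.098300, 0.091800) → end (x,ẋ)=(0.211442, 0.455123)
phase 2: p=0.2967, T=0.564, ωT=1.692000, cosh=2.807241, sinh=2.623090; start (x,ẋ)=(0.211442, 0.455123) → end (x,ẋ)=(0.455304, 0.606725)

1 0.4840 0.2114 0.4551
2 1.0480 0.4553 0.6067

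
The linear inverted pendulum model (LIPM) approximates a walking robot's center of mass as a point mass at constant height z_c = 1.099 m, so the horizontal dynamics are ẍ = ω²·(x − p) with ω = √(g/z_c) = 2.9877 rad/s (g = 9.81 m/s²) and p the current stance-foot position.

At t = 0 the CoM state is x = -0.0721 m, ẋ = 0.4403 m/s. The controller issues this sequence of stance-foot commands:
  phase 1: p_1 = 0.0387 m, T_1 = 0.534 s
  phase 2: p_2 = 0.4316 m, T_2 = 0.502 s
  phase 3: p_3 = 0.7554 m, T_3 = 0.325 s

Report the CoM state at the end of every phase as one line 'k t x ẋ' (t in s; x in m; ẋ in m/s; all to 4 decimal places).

1 0.5340 0.1027 0.3476
2 1.0360 -0.0944 -1.2746
3 1.3610 -1.0099 -4.7955

phase 1: p=0.0387, T=0.534, ωT=1.595432, cosh=2.566639, sinh=2.363818; start (x,ẋ)=(-0.072100, 0.440300) → end (x,ẋ)=(0.102674, 0.347580)
phase 2: p=0.4316, T=0.502, ωT=1.499825, cosh=2.352038, sinh=2.128869; start (x,ẋ)=(0.102674, 0.347580) → end (x,ẋ)=(-0.094380, -1.274585)
phase 3: p=0.7554, T=0.325, ωT=0.971002, cosh=1.509647, sinh=1.130944; start (x,ẋ)=(-0.094380, -1.274585) → end (x,ẋ)=(-1.009940, -4.795511)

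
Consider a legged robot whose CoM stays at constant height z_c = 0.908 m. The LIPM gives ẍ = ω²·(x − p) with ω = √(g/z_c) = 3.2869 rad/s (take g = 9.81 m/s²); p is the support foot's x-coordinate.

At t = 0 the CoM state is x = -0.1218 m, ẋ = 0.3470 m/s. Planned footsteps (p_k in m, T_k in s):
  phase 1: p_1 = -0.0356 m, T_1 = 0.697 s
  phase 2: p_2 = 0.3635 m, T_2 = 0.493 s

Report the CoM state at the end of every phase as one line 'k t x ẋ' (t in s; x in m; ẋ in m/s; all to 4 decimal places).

1 0.6970 0.0504 0.3466
2 1.1900 -0.2027 -1.5890

phase 1: p=-0.0356, T=0.697, ωT=2.290969, cosh=4.992841, sinh=4.891673; start (x,ẋ)=(-0.121800, 0.347000) → end (x,ẋ)=(0.050434, 0.346554)
phase 2: p=0.3635, T=0.493, ωT=1.620442, cosh=2.626567, sinh=2.428756; start (x,ẋ)=(0.050434, 0.346554) → end (x,ẋ)=(-0.202713, -1.588982)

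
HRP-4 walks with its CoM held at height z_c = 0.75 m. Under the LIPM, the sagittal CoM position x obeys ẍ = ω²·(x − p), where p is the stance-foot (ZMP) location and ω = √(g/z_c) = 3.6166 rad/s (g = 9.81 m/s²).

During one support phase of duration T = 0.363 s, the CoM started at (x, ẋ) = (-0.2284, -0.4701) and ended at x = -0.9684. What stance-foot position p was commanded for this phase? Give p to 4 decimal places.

p = 0.2912

ωT = 3.6166·0.363 = 1.312826; cosh(ωT) = 1.992860, sinh(ωT) = 1.723801
x(T) = p + (x₀−p)·cosh(ωT) + (ẋ₀/ω)·sinh(ωT) ⇒ p·(1 − cosh) = x(T) − x₀·cosh − (ẋ₀/ω)·sinh
numerator   = -0.9684 − (-0.2284)·1.992860 − (-0.4701/3.6166)·1.723801 = -0.289164
denominator = 1 − 1.992860 = -0.992860
p = -0.289164 / -0.992860 = 0.2912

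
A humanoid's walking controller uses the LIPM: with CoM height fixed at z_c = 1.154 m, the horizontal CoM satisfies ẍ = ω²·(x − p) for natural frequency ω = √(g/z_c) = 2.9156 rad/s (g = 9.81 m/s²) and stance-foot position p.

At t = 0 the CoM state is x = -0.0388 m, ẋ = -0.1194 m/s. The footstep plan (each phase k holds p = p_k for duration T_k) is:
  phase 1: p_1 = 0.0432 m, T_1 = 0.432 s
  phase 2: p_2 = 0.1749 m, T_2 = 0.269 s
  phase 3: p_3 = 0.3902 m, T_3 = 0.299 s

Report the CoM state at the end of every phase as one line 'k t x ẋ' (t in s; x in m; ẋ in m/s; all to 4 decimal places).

phase 1: p=0.0432, T=0.432, ωT=1.259539, cosh=1.903791, sinh=1.620006; start (x,ẋ)=(-0.038800, -0.119400) → end (x,ẋ)=(-0.179254, -0.614622)
phase 2: p=0.1749, T=0.269, ωT=0.784296, cosh=1.323653, sinh=0.867212; start (x,ẋ)=(-0.179254, -0.614622) → end (x,ẋ)=(-0.476689, -1.709004)
phase 3: p=0.3902, T=0.299, ωT=0.871764, cosh=1.404670, sinh=0.986457; start (x,ẋ)=(-0.476689, -1.709004) → end (x,ẋ)=(-1.405712, -4.893856)

1 0.4320 -0.1793 -0.6146
2 0.7010 -0.4767 -1.7090
3 1.0000 -1.4057 -4.8939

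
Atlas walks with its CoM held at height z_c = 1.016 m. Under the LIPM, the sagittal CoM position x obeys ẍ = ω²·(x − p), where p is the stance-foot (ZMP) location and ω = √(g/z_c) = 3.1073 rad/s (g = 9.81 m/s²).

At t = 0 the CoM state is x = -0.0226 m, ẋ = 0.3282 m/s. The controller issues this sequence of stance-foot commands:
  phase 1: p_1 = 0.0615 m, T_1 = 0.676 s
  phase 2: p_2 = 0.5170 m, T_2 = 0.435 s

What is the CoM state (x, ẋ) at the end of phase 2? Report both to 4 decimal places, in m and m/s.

phase 1: p=0.0615, T=0.676, ωT=2.100535, cosh=4.146465, sinh=4.024074; start (x,ẋ)=(-0.022600, 0.328200) → end (x,ẋ)=(0.137814, 0.309283)
phase 2: p=0.5170, T=0.435, ωT=1.351676, cosh=2.061350, sinh=1.802544; start (x,ẋ)=(0.137814, 0.309283) → end (x,ẋ)=(-0.085220, -1.486297)

x = -0.0852, ẋ = -1.4863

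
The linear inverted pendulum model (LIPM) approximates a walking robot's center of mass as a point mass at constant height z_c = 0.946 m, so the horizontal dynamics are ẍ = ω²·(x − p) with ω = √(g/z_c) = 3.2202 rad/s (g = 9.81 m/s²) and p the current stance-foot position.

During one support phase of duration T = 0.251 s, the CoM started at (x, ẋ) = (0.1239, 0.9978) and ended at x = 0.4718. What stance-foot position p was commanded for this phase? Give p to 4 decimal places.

p = -0.0770

ωT = 3.2202·0.251 = 0.808270; cosh(ωT) = 1.344826, sinh(ωT) = 0.899197
x(T) = p + (x₀−p)·cosh(ωT) + (ẋ₀/ω)·sinh(ωT) ⇒ p·(1 − cosh) = x(T) − x₀·cosh − (ẋ₀/ω)·sinh
numerator   = 0.4718 − (0.1239)·1.344826 − (0.9978/3.2202)·0.899197 = 0.026554
denominator = 1 − 1.344826 = -0.344826
p = 0.026554 / -0.344826 = -0.0770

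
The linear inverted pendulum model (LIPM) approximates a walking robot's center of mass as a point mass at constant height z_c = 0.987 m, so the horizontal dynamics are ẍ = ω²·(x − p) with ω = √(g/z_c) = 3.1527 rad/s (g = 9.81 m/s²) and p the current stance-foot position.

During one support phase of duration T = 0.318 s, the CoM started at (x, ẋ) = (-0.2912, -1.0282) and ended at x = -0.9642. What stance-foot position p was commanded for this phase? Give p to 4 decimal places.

p = 0.2370

ωT = 3.1527·0.318 = 1.002559; cosh(ωT) = 1.546093, sinh(ωT) = 1.179153
x(T) = p + (x₀−p)·cosh(ωT) + (ẋ₀/ω)·sinh(ωT) ⇒ p·(1 − cosh) = x(T) − x₀·cosh − (ẋ₀/ω)·sinh
numerator   = -0.9642 − (-0.2912)·1.546093 − (-1.0282/3.1527)·1.179153 = -0.129417
denominator = 1 − 1.546093 = -0.546093
p = -0.129417 / -0.546093 = 0.2370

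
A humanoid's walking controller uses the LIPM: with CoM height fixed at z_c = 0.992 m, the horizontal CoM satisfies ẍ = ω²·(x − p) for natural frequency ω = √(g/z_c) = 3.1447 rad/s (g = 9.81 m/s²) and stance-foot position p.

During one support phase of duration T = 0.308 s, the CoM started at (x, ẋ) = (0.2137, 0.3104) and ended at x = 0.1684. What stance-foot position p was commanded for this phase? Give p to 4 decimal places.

ωT = 3.1447·0.308 = 0.968568; cosh(ωT) = 1.506897, sinh(ωT) = 1.127271
x(T) = p + (x₀−p)·cosh(ωT) + (ẋ₀/ω)·sinh(ωT) ⇒ p·(1 − cosh) = x(T) − x₀·cosh − (ẋ₀/ω)·sinh
numerator   = 0.1684 − (0.2137)·1.506897 − (0.3104/3.1447)·1.127271 = -0.264892
denominator = 1 − 1.506897 = -0.506897
p = -0.264892 / -0.506897 = 0.5226

p = 0.5226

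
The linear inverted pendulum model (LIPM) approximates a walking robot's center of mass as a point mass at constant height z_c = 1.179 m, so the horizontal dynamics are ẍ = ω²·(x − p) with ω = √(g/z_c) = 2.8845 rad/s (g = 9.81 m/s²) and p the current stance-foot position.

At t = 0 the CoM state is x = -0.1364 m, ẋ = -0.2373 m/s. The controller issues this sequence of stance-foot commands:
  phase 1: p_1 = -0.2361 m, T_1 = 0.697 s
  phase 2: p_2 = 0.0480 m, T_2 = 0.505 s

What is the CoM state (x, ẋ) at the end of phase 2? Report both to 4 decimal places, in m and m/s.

phase 1: p=-0.2361, T=0.697, ωT=2.010496, cosh=3.800473, sinh=3.666551; start (x,ẋ)=(-0.136400, -0.237300) → end (x,ẋ)=(-0.158830, 0.152591)
phase 2: p=0.0480, T=0.505, ωT=1.456673, cosh=2.262333, sinh=2.029322; start (x,ẋ)=(-0.158830, 0.152591) → end (x,ẋ)=(-0.312566, -0.865484)

x = -0.3126, ẋ = -0.8655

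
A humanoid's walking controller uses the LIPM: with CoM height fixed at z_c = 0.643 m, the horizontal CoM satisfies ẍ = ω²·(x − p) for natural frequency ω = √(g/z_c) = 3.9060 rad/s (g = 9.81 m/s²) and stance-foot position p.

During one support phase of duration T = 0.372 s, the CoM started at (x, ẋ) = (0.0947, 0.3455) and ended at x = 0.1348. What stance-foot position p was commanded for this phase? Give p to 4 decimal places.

p = 0.2052

ωT = 3.9060·0.372 = 1.453032; cosh(ωT) = 2.254960, sinh(ωT) = 2.021100
x(T) = p + (x₀−p)·cosh(ωT) + (ẋ₀/ω)·sinh(ωT) ⇒ p·(1 − cosh) = x(T) − x₀·cosh − (ẋ₀/ω)·sinh
numerator   = 0.1348 − (0.0947)·2.254960 − (0.3455/3.9060)·2.021100 = -0.257518
denominator = 1 − 2.254960 = -1.254960
p = -0.257518 / -1.254960 = 0.2052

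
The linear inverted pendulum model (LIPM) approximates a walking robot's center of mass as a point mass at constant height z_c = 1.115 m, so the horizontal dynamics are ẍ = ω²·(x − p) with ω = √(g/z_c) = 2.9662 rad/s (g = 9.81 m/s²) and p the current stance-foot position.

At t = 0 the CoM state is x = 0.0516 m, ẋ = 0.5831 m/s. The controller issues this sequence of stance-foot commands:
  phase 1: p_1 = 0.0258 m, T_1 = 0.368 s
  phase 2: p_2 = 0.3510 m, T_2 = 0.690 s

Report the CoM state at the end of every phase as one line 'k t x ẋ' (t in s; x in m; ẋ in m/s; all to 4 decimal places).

1 0.3680 0.3284 1.0675
2 1.0580 1.6318 3.9458

phase 1: p=0.0258, T=0.368, ωT=1.091562, cosh=1.657307, sinh=1.321615; start (x,ẋ)=(0.051600, 0.583100) → end (x,ẋ)=(0.328364, 1.067516)
phase 2: p=0.3510, T=0.690, ωT=2.046678, cosh=3.935651, sinh=3.806488; start (x,ẋ)=(0.328364, 1.067516) → end (x,ẋ)=(1.631842, 3.945789)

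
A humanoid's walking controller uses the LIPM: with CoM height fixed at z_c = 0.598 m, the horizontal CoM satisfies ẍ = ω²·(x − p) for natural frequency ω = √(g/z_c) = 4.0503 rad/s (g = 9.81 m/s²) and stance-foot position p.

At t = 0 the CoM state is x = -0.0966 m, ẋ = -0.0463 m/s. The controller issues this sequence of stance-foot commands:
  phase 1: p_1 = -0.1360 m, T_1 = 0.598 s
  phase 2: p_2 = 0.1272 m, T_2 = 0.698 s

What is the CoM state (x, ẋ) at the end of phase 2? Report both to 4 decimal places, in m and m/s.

x = 0.5587, ẋ = 1.8099

phase 1: p=-0.1360, T=0.598, ωT=2.422079, cosh=5.679003, sinh=5.590266; start (x,ẋ)=(-0.096600, -0.046300) → end (x,ẋ)=(0.023849, 0.629167)
phase 2: p=0.1272, T=0.698, ωT=2.827109, cosh=8.477866, sinh=8.418683; start (x,ẋ)=(0.023849, 0.629167) → end (x,ẋ)=(0.558748, 1.809910)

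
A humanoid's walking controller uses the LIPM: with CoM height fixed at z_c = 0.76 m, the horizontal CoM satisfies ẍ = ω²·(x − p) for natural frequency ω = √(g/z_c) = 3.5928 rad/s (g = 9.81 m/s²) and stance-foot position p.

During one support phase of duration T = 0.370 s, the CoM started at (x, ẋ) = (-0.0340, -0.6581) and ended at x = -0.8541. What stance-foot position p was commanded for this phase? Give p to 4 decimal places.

p = 0.4537

ωT = 3.5928·0.370 = 1.329336; cosh(ωT) = 2.021593, sinh(ωT) = 1.756940
x(T) = p + (x₀−p)·cosh(ωT) + (ẋ₀/ω)·sinh(ωT) ⇒ p·(1 − cosh) = x(T) − x₀·cosh − (ẋ₀/ω)·sinh
numerator   = -0.8541 − (-0.0340)·2.021593 − (-0.6581/3.5928)·1.756940 = -0.463544
denominator = 1 − 2.021593 = -1.021593
p = -0.463544 / -1.021593 = 0.4537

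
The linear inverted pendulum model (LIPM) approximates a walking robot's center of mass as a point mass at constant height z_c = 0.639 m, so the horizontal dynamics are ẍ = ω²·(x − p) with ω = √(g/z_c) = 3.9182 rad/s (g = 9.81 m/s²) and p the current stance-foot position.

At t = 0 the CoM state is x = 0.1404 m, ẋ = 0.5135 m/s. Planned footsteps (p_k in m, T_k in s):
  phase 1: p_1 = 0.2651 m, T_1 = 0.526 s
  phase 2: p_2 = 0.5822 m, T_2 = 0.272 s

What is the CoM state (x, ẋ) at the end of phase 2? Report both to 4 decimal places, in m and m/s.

x = 0.1341, ẋ = -1.2836

phase 1: p=0.2651, T=0.526, ωT=2.060973, cosh=3.990470, sinh=3.863140; start (x,ẋ)=(0.140400, 0.513500) → end (x,ẋ)=(0.273772, 0.161578)
phase 2: p=0.5822, T=0.272, ωT=1.065750, cosh=1.623743, sinh=1.279274; start (x,ẋ)=(0.273772, 0.161578) → end (x,ẋ)=(0.134147, -1.283616)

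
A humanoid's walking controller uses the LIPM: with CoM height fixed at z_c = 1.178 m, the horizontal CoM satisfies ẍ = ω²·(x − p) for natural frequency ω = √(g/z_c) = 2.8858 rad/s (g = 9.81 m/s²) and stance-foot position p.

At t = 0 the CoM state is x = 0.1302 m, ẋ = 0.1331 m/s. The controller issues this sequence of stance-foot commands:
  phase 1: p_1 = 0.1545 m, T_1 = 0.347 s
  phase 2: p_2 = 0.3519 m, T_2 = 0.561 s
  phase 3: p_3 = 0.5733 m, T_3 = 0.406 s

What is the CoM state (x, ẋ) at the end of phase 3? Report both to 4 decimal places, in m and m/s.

x = -0.9491, ẋ = -4.1559

phase 1: p=0.1545, T=0.347, ωT=1.001373, cosh=1.544695, sinh=1.177320; start (x,ẋ)=(0.130200, 0.133100) → end (x,ẋ)=(0.171265, 0.123039)
phase 2: p=0.3519, T=0.561, ωT=1.618934, cosh=2.622908, sinh=2.424798; start (x,ẋ)=(0.171265, 0.123039) → end (x,ẋ)=(-0.018506, -0.941271)
phase 3: p=0.5733, T=0.406, ωT=1.171635, cosh=1.768562, sinh=1.458702; start (x,ẋ)=(-0.018506, -0.941271) → end (x,ẋ)=(-0.949135, -4.155915)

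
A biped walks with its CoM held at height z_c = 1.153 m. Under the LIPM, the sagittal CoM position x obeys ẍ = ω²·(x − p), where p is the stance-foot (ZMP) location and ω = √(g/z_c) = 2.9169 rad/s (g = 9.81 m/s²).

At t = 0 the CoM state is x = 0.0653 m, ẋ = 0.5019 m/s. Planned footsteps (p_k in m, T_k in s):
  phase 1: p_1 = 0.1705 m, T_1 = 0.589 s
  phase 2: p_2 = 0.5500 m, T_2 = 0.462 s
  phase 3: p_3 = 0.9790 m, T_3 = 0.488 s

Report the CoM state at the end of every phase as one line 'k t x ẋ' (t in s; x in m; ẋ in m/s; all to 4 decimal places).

phase 1: p=0.1705, T=0.589, ωT=1.718054, cosh=2.876544, sinh=2.697129; start (x,ẋ)=(0.065300, 0.501900) → end (x,ẋ)=(0.331972, 0.616102)
phase 2: p=0.5500, T=0.462, ωT=1.347608, cosh=2.054035, sinh=1.794174; start (x,ẋ)=(0.331972, 0.616102) → end (x,ẋ)=(0.481126, 0.124464)
phase 3: p=0.9790, T=0.488, ωT=1.423447, cosh=2.196144, sinh=1.955262; start (x,ẋ)=(0.481126, 0.124464) → end (x,ẋ)=(-0.030973, -2.566189)

1 0.5890 0.3320 0.6161
2 1.0510 0.4811 0.1245
3 1.5390 -0.0310 -2.5662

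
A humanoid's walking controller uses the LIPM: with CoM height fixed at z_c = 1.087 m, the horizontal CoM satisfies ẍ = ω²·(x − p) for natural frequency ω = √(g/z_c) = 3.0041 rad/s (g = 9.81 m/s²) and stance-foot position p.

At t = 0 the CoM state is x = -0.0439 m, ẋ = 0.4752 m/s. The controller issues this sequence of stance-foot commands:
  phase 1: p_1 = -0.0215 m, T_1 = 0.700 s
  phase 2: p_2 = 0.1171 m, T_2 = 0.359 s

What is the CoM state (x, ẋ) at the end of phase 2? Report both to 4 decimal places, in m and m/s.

phase 1: p=-0.0215, T=0.700, ωT=2.102870, cosh=4.155873, sinh=4.033768; start (x,ẋ)=(-0.043900, 0.475200) → end (x,ẋ)=(0.523485, 1.703431)
phase 2: p=0.1171, T=0.359, ωT=1.078472, cosh=1.640149, sinh=1.300034; start (x,ẋ)=(0.523485, 1.703431) → end (x,ẋ)=(1.520798, 4.380991)

x = 1.5208, ẋ = 4.3810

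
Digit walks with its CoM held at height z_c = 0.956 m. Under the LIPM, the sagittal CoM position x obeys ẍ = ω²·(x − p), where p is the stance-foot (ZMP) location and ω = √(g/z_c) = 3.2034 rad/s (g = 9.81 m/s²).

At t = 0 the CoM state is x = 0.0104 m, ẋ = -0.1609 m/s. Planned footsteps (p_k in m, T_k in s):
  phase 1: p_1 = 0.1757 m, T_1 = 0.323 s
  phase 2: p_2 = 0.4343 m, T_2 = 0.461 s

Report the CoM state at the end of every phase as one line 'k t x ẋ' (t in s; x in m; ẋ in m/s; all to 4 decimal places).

1 0.3230 -0.1480 -0.9060
2 0.7840 -1.4940 -5.9582

phase 1: p=0.1757, T=0.323, ωT=1.034698, cosh=1.584795, sinh=1.229462; start (x,ẋ)=(0.010400, -0.160900) → end (x,ẋ)=(-0.148020, -0.906021)
phase 2: p=0.4343, T=0.461, ωT=1.476767, cosh=2.303571, sinh=2.075197; start (x,ẋ)=(-0.148020, -0.906021) → end (x,ẋ)=(-1.494045, -5.958162)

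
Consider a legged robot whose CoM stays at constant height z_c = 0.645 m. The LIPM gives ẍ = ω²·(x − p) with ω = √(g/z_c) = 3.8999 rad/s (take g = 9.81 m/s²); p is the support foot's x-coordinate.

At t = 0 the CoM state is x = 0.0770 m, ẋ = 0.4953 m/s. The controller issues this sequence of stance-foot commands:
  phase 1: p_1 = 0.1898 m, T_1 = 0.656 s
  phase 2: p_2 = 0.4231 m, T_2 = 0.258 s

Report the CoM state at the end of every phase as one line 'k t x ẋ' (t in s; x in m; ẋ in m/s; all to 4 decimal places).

1 0.6560 0.2722 0.3939
2 0.9140 0.3088 -0.0864

phase 1: p=0.1898, T=0.656, ωT=2.558334, cosh=6.495861, sinh=6.418428; start (x,ẋ)=(0.077000, 0.495300) → end (x,ẋ)=(0.272228, 0.393878)
phase 2: p=0.4231, T=0.258, ωT=1.006174, cosh=1.550366, sinh=1.184751; start (x,ẋ)=(0.272228, 0.393878) → end (x,ẋ)=(0.308849, -0.086435)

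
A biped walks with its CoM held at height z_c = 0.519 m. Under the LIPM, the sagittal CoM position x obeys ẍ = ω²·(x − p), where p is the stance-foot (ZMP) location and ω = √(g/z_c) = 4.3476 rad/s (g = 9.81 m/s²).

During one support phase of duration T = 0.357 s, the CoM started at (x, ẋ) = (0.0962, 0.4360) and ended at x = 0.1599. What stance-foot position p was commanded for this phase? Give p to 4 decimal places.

ωT = 4.3476·0.357 = 1.552093; cosh(ωT) = 2.466573, sinh(ωT) = 2.254769
x(T) = p + (x₀−p)·cosh(ωT) + (ẋ₀/ω)·sinh(ωT) ⇒ p·(1 − cosh) = x(T) − x₀·cosh − (ẋ₀/ω)·sinh
numerator   = 0.1599 − (0.0962)·2.466573 − (0.4360/4.3476)·2.254769 = -0.303504
denominator = 1 − 2.466573 = -1.466573
p = -0.303504 / -1.466573 = 0.2069

p = 0.2069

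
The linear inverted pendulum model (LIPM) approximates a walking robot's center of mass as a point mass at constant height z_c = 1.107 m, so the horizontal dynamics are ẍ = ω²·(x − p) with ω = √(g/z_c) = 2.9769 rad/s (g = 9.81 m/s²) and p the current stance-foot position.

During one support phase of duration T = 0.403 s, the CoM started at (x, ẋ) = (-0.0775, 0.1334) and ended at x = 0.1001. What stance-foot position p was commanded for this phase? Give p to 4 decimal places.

p = -0.2133

ωT = 2.9769·0.403 = 1.199691; cosh(ωT) = 1.810189, sinh(ωT) = 1.508901
x(T) = p + (x₀−p)·cosh(ωT) + (ẋ₀/ω)·sinh(ωT) ⇒ p·(1 − cosh) = x(T) − x₀·cosh − (ẋ₀/ω)·sinh
numerator   = 0.1001 − (-0.0775)·1.810189 − (0.1334/2.9769)·1.508901 = 0.172773
denominator = 1 − 1.810189 = -0.810189
p = 0.172773 / -0.810189 = -0.2133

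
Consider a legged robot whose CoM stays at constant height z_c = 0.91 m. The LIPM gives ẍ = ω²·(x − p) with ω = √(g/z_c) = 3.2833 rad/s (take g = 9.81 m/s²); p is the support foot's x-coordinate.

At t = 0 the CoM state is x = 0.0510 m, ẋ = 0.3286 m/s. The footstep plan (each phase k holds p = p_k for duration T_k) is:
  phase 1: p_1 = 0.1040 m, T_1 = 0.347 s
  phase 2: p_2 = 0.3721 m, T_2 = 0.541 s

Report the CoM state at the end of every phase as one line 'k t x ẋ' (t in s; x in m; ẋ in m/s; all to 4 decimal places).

phase 1: p=0.1040, T=0.347, ωT=1.139305, cosh=1.722319, sinh=1.402277; start (x,ẋ)=(0.051000, 0.328600) → end (x,ẋ)=(0.153060, 0.321937)
phase 2: p=0.3721, T=0.541, ωT=1.776265, cosh=3.038510, sinh=2.869241; start (x,ẋ)=(0.153060, 0.321937) → end (x,ẋ)=(-0.012118, -1.085274)

1 0.3470 0.1531 0.3219
2 0.8880 -0.0121 -1.0853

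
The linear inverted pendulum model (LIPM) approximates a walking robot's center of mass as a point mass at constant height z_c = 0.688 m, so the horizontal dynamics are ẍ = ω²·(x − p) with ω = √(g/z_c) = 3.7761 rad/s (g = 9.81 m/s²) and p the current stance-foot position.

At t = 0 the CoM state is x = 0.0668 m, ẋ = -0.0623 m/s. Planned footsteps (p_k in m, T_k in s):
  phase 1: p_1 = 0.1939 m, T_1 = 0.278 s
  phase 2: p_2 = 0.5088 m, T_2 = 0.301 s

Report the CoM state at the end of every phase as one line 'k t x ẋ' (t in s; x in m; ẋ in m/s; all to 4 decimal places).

phase 1: p=0.1939, T=0.278, ωT=1.049756, cosh=1.603488, sinh=1.253465; start (x,ẋ)=(0.066800, -0.062300) → end (x,ẋ)=(-0.030584, -0.701488)
phase 2: p=0.5088, T=0.301, ωT=1.136606, cosh=1.718540, sinh=1.397634; start (x,ẋ)=(-0.030584, -0.701488) → end (x,ẋ)=(-0.677792, -4.052190)

1 0.2780 -0.0306 -0.7015
2 0.5790 -0.6778 -4.0522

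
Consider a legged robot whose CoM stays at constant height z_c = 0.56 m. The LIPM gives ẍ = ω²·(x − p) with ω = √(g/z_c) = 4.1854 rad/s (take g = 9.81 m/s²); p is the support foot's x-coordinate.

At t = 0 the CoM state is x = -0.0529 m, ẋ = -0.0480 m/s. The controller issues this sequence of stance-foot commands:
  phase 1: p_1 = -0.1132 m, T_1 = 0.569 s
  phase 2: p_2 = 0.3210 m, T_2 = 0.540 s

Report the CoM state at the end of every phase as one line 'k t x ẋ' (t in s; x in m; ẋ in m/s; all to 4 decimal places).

phase 1: p=-0.1132, T=0.569, ωT=2.381493, cosh=5.456727, sinh=5.364315; start (x,ẋ)=(-0.052900, -0.048000) → end (x,ẋ)=(0.154320, 1.091921)
phase 2: p=0.3210, T=0.540, ωT=2.260116, cosh=4.844270, sinh=4.739931; start (x,ẋ)=(0.154320, 1.091921) → end (x,ẋ)=(0.750150, 1.982883)

1 0.5690 0.1543 1.0919
2 1.1090 0.7502 1.9829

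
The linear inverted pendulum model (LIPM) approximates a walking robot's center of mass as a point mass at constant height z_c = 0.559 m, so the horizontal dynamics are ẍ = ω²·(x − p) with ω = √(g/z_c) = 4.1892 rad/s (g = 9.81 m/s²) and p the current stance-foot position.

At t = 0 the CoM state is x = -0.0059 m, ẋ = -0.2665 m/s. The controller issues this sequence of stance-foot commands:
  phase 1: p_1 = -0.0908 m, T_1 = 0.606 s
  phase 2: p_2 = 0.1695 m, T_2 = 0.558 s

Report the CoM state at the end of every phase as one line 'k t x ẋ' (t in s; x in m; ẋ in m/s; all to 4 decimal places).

phase 1: p=-0.0908, T=0.606, ωT=2.538655, cosh=6.370802, sinh=6.291829; start (x,ẋ)=(-0.005900, -0.266500) → end (x,ẋ)=(0.049820, 0.539953)
phase 2: p=0.1695, T=0.558, ωT=2.337574, cosh=5.226320, sinh=5.129758; start (x,ẋ)=(0.049820, 0.539953) → end (x,ẋ)=(0.205198, 0.250098)

1 0.6060 0.0498 0.5400
2 1.1640 0.2052 0.2501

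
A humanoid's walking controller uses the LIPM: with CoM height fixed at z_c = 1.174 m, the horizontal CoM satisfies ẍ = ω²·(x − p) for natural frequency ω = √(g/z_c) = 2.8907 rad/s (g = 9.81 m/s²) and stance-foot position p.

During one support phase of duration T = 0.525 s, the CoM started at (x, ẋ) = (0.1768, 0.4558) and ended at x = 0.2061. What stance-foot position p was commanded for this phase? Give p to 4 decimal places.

p = 0.4020

ωT = 2.8907·0.525 = 1.517618; cosh(ωT) = 2.390289, sinh(ωT) = 2.171056
x(T) = p + (x₀−p)·cosh(ωT) + (ẋ₀/ω)·sinh(ωT) ⇒ p·(1 − cosh) = x(T) − x₀·cosh − (ẋ₀/ω)·sinh
numerator   = 0.2061 − (0.1768)·2.390289 − (0.4558/2.8907)·2.171056 = -0.558831
denominator = 1 − 2.390289 = -1.390289
p = -0.558831 / -1.390289 = 0.4020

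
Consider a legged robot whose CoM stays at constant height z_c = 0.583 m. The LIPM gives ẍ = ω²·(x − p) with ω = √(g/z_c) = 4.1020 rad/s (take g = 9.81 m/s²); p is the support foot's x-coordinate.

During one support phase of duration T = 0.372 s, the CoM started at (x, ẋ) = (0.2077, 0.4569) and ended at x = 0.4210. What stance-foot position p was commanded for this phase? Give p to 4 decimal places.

ωT = 4.1020·0.372 = 1.525944; cosh(ωT) = 2.408450, sinh(ωT) = 2.191034
x(T) = p + (x₀−p)·cosh(ωT) + (ẋ₀/ω)·sinh(ωT) ⇒ p·(1 − cosh) = x(T) − x₀·cosh − (ẋ₀/ω)·sinh
numerator   = 0.4210 − (0.2077)·2.408450 − (0.4569/4.1020)·2.191034 = -0.323283
denominator = 1 − 2.408450 = -1.408450
p = -0.323283 / -1.408450 = 0.2295

p = 0.2295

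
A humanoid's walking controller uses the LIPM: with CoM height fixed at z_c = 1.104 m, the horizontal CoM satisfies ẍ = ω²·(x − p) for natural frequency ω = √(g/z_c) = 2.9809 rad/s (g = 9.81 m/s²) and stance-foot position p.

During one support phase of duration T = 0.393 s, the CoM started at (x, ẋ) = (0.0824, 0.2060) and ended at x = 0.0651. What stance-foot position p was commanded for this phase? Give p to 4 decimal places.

ωT = 2.9809·0.393 = 1.171494; cosh(ωT) = 1.768356, sinh(ωT) = 1.458453
x(T) = p + (x₀−p)·cosh(ωT) + (ẋ₀/ω)·sinh(ωT) ⇒ p·(1 − cosh) = x(T) − x₀·cosh − (ẋ₀/ω)·sinh
numerator   = 0.0651 − (0.0824)·1.768356 − (0.2060/2.9809)·1.458453 = -0.181401
denominator = 1 − 1.768356 = -0.768356
p = -0.181401 / -0.768356 = 0.2361

p = 0.2361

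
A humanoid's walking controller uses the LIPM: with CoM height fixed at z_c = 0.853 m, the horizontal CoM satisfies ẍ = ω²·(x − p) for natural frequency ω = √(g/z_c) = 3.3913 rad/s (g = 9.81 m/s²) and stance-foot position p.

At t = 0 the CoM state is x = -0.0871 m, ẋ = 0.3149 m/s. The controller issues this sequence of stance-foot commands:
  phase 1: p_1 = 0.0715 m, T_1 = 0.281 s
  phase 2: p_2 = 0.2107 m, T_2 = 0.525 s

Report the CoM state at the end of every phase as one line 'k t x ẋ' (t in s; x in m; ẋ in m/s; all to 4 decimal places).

1 0.2810 -0.0622 -0.1247
2 0.8060 -0.7278 -3.0479

phase 1: p=0.0715, T=0.281, ωT=0.952955, cosh=1.489481, sinh=1.103881; start (x,ẋ)=(-0.087100, 0.314900) → end (x,ẋ)=(-0.062231, -0.124696)
phase 2: p=0.2107, T=0.525, ωT=1.780433, cosh=3.050493, sinh=2.881928; start (x,ẋ)=(-0.062231, -0.124696) → end (x,ẋ)=(-0.727840, -3.047867)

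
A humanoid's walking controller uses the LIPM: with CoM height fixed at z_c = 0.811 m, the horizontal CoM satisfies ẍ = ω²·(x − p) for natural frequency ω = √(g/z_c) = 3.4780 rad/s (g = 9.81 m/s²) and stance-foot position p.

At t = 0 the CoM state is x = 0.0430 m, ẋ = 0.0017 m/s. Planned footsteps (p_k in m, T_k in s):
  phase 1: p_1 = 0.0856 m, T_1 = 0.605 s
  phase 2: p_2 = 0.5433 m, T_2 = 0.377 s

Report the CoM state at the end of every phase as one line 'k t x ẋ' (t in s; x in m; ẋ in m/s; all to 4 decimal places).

phase 1: p=0.0856, T=0.605, ωT=2.104190, cosh=4.161201, sinh=4.039257; start (x,ẋ)=(0.043000, 0.001700) → end (x,ẋ)=(-0.089693, -0.591394)
phase 2: p=0.5433, T=0.377, ωT=1.311206, cosh=1.990070, sinh=1.720576; start (x,ẋ)=(-0.089693, -0.591394) → end (x,ẋ)=(-1.008964, -4.964846)

1 0.6050 -0.0897 -0.5914
2 0.9820 -1.0090 -4.9648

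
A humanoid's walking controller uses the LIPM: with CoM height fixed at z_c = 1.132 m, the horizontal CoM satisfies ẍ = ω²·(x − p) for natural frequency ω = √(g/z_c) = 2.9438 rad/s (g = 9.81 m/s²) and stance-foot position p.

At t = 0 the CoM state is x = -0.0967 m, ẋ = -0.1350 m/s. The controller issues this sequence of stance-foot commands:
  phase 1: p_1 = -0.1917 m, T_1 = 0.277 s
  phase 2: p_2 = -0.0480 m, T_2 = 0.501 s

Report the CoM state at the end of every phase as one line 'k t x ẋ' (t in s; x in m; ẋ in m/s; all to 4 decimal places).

phase 1: p=-0.1917, T=0.277, ωT=0.815433, cosh=1.351301, sinh=0.908853; start (x,ẋ)=(-0.096700, -0.135000) → end (x,ẋ)=(-0.105006, 0.071745)
phase 2: p=-0.0480, T=0.501, ωT=1.474844, cosh=2.299584, sinh=2.070769; start (x,ẋ)=(-0.105006, 0.071745) → end (x,ẋ)=(-0.128621, -0.182518)

1 0.2770 -0.1050 0.0717
2 0.7780 -0.1286 -0.1825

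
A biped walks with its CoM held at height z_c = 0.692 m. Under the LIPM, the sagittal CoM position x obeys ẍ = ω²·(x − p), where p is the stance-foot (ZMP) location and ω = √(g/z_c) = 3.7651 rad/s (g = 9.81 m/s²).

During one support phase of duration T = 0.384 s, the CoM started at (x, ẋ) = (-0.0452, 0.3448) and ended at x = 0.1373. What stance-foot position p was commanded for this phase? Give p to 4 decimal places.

p = -0.0443

ωT = 3.7651·0.384 = 1.445798; cosh(ωT) = 2.240399, sinh(ωT) = 2.004841
x(T) = p + (x₀−p)·cosh(ωT) + (ẋ₀/ω)·sinh(ωT) ⇒ p·(1 − cosh) = x(T) − x₀·cosh − (ẋ₀/ω)·sinh
numerator   = 0.1373 − (-0.0452)·2.240399 − (0.3448/3.7651)·2.004841 = 0.054967
denominator = 1 − 2.240399 = -1.240399
p = 0.054967 / -1.240399 = -0.0443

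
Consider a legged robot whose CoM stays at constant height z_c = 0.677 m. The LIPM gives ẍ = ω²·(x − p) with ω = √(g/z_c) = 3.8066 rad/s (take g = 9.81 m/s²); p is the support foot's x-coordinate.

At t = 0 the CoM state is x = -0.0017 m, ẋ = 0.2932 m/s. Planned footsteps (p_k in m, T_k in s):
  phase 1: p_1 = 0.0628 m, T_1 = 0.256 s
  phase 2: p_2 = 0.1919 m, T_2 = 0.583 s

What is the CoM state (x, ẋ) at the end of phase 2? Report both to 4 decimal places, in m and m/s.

x = -0.2592, ẋ = -1.6418

phase 1: p=0.0628, T=0.256, ωT=0.974490, cosh=1.513600, sinh=1.136215; start (x,ẋ)=(-0.001700, 0.293200) → end (x,ẋ)=(0.052689, 0.164818)
phase 2: p=0.1919, T=0.583, ωT=2.219248, cosh=4.654549, sinh=4.545858; start (x,ẋ)=(0.052689, 0.164818) → end (x,ẋ)=(-0.259240, -1.641797)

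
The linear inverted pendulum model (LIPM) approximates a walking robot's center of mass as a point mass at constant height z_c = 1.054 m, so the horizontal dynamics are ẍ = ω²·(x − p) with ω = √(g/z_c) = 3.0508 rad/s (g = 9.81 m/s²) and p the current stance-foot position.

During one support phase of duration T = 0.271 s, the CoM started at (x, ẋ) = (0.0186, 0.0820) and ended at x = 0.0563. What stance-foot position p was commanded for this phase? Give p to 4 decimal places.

p = -0.0170

ωT = 3.0508·0.271 = 0.826767; cosh(ωT) = 1.361689, sinh(ωT) = 0.924227
x(T) = p + (x₀−p)·cosh(ωT) + (ẋ₀/ω)·sinh(ωT) ⇒ p·(1 − cosh) = x(T) − x₀·cosh − (ẋ₀/ω)·sinh
numerator   = 0.0563 − (0.0186)·1.361689 − (0.0820/3.0508)·0.924227 = 0.006131
denominator = 1 − 1.361689 = -0.361689
p = 0.006131 / -0.361689 = -0.0170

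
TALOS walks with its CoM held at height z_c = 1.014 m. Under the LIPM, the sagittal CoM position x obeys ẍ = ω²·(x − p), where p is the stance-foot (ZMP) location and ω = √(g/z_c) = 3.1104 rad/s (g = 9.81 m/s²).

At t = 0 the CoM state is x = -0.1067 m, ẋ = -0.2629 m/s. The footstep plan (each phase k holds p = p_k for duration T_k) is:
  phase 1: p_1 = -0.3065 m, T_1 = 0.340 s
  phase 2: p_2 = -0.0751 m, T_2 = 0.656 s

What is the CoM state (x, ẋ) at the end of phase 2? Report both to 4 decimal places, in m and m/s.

phase 1: p=-0.3065, T=0.340, ωT=1.057536, cosh=1.613289, sinh=1.265979; start (x,ẋ)=(-0.106700, -0.262900) → end (x,ẋ)=(-0.091169, 0.362619)
phase 2: p=-0.0751, T=0.656, ωT=2.040422, cosh=3.911916, sinh=3.781942; start (x,ẋ)=(-0.091169, 0.362619) → end (x,ẋ)=(0.302948, 1.229509)

x = 0.3029, ẋ = 1.2295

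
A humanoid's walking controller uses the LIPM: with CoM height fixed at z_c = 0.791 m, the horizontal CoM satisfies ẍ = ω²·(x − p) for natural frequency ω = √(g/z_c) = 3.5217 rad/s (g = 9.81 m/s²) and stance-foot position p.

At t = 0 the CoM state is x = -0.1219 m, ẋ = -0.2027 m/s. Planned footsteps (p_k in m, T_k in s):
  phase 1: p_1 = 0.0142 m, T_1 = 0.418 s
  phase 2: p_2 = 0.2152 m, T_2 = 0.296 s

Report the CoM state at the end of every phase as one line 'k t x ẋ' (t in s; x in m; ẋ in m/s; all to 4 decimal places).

1 0.4180 -0.4168 -1.4544
2 0.7140 -1.3053 -5.0827

phase 1: p=0.0142, T=0.418, ωT=1.472071, cosh=2.293850, sinh=2.064400; start (x,ẋ)=(-0.121900, -0.202700) → end (x,ẋ)=(-0.416815, -1.454437)
phase 2: p=0.2152, T=0.296, ωT=1.042423, cosh=1.594340, sinh=1.241741; start (x,ẋ)=(-0.416815, -1.454437) → end (x,ẋ)=(-1.305276, -5.082692)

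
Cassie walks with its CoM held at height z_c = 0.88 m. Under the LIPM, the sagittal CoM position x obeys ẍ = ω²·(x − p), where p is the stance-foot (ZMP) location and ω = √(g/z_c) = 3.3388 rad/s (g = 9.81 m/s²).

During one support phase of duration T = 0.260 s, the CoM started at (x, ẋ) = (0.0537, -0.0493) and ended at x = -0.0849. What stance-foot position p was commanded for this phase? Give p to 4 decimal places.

p = 0.3632

ωT = 3.3388·0.260 = 0.868088; cosh(ωT) = 1.401052, sinh(ωT) = 0.981299
x(T) = p + (x₀−p)·cosh(ωT) + (ẋ₀/ω)·sinh(ωT) ⇒ p·(1 − cosh) = x(T) − x₀·cosh − (ẋ₀/ω)·sinh
numerator   = -0.0849 − (0.0537)·1.401052 − (-0.0493/3.3388)·0.981299 = -0.145647
denominator = 1 − 1.401052 = -0.401052
p = -0.145647 / -0.401052 = 0.3632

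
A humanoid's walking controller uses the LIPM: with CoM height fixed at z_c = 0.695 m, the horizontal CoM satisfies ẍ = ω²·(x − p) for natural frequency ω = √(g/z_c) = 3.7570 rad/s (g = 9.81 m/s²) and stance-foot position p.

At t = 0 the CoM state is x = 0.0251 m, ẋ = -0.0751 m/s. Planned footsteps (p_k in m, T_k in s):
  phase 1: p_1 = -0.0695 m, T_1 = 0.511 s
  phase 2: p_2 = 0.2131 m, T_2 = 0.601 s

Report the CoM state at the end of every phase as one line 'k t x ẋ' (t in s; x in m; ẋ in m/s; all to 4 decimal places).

1 0.5110 0.1933 0.9243
2 1.1120 1.2810 4.1164

phase 1: p=-0.0695, T=0.511, ωT=1.919827, cosh=3.483205, sinh=3.336573; start (x,ẋ)=(0.025100, -0.075100) → end (x,ẋ)=(0.193315, 0.924270)
phase 2: p=0.2131, T=0.601, ωT=2.257957, cosh=4.834047, sinh=4.729484; start (x,ẋ)=(0.193315, 0.924270) → end (x,ẋ)=(1.280973, 4.116417)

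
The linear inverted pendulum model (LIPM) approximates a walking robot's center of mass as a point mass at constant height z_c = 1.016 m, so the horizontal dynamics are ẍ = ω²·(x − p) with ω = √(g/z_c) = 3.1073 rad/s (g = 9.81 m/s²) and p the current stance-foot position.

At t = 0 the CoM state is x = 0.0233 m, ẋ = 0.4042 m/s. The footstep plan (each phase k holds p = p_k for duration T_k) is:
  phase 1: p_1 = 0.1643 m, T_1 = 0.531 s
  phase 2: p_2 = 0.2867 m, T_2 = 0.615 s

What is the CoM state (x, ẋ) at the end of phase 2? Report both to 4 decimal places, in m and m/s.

x = -0.3321, ẋ = -1.8425

phase 1: p=0.1643, T=0.531, ωT=1.649976, cosh=2.699455, sinh=2.507401; start (x,ẋ)=(0.023300, 0.404200) → end (x,ẋ)=(0.109841, -0.007446)
phase 2: p=0.2867, T=0.615, ωT=1.910989, cosh=3.453854, sinh=3.305920; start (x,ẋ)=(0.109841, -0.007446) → end (x,ẋ)=(-0.332066, -1.842494)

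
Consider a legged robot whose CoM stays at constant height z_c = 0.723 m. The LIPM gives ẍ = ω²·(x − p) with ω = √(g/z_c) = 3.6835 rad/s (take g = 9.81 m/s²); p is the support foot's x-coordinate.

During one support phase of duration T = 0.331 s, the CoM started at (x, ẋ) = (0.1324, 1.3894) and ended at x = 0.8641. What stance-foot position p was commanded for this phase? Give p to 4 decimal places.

ωT = 3.6835·0.331 = 1.219239; cosh(ωT) = 1.840032, sinh(ωT) = 1.544577
x(T) = p + (x₀−p)·cosh(ωT) + (ẋ₀/ω)·sinh(ωT) ⇒ p·(1 − cosh) = x(T) − x₀·cosh − (ẋ₀/ω)·sinh
numerator   = 0.8641 − (0.1324)·1.840032 − (1.3894/3.6835)·1.544577 = 0.037872
denominator = 1 − 1.840032 = -0.840032
p = 0.037872 / -0.840032 = -0.0451

p = -0.0451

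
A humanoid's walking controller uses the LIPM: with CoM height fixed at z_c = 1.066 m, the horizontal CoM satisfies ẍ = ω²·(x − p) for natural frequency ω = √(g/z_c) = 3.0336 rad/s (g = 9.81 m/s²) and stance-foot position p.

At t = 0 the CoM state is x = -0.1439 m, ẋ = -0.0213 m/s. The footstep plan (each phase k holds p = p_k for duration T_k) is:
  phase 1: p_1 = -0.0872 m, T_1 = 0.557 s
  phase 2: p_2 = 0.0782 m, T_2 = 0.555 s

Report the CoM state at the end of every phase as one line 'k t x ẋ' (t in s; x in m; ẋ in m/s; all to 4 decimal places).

1 0.5570 -0.2644 -0.5097
2 1.1120 -1.3129 -4.1218

phase 1: p=-0.0872, T=0.557, ωT=1.689715, cosh=2.801255, sinh=2.616683; start (x,ẋ)=(-0.143900, -0.021300) → end (x,ẋ)=(-0.264404, -0.509750)
phase 2: p=0.0782, T=0.555, ωT=1.683648, cosh=2.785430, sinh=2.599735; start (x,ẋ)=(-0.264404, -0.509750) → end (x,ẋ)=(-1.312944, -4.121836)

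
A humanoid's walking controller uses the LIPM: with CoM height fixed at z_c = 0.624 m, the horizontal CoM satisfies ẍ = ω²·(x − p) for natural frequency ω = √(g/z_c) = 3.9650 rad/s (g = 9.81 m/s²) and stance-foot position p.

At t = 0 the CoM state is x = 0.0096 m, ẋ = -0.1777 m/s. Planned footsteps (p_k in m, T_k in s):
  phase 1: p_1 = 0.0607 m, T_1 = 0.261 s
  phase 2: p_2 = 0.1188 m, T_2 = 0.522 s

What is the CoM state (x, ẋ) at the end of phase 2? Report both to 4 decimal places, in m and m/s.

x = -1.1846, ẋ = -5.1380

phase 1: p=0.0607, T=0.261, ωT=1.034865, cosh=1.585000, sinh=1.229726; start (x,ẋ)=(0.009600, -0.177700) → end (x,ẋ)=(-0.075406, -0.530811)
phase 2: p=0.1188, T=0.522, ωT=2.069730, cosh=4.024452, sinh=3.898232; start (x,ẋ)=(-0.075406, -0.530811) → end (x,ẋ)=(-1.184647, -5.137972)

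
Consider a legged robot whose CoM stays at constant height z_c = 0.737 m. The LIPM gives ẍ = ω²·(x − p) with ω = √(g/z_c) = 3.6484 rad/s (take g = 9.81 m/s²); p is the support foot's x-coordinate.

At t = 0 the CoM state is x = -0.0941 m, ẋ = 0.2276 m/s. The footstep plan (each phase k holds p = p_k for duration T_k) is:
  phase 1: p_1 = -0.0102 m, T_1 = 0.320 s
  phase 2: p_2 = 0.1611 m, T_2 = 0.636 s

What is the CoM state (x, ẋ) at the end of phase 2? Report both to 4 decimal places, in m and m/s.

phase 1: p=-0.0102, T=0.320, ωT=1.167488, cosh=1.762528, sinh=1.451381; start (x,ẋ)=(-0.094100, 0.227600) → end (x,ẋ)=(-0.067534, -0.043117)
phase 2: p=0.1611, T=0.636, ωT=2.320382, cosh=5.138901, sinh=5.040665; start (x,ẋ)=(-0.067534, -0.043117) → end (x,ẋ)=(-1.073398, -4.426236)

x = -1.0734, ẋ = -4.4262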